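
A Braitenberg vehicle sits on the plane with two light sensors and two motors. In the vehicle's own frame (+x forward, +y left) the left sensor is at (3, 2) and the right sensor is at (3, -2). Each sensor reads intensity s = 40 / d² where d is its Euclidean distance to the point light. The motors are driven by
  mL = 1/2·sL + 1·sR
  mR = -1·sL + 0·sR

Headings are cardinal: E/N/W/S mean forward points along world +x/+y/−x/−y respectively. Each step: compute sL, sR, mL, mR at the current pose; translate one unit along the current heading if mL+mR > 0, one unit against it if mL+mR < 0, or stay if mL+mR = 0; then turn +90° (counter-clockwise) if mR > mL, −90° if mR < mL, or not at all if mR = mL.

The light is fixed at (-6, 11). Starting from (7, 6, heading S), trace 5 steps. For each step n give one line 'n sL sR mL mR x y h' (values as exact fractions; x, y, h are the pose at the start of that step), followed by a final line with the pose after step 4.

n=0: pose=(7,6,S); sL=40/289, sR=8/37; mL=3052/10693, mR=-40/289; mL+mR=1572/10693 → advance +1; mR−mL=-4532/10693 → turn -1·90°
n=1: pose=(7,5,W); sL=10/41, sR=10/29; mL=555/1189, mR=-10/41; mL+mR=265/1189 → advance +1; mR−mL=-845/1189 → turn -1·90°
n=2: pose=(6,5,N); sL=40/109, sR=8/41; mL=1692/4469, mR=-40/109; mL+mR=52/4469 → advance +1; mR−mL=-3332/4469 → turn -1·90°
n=3: pose=(6,6,E); sL=20/117, sR=20/137; mL=3710/16029, mR=-20/117; mL+mR=970/16029 → advance +1; mR−mL=-2150/5343 → turn -1·90°
n=4: pose=(7,6,S); sL=40/289, sR=8/37; mL=3052/10693, mR=-40/289; mL+mR=1572/10693 → advance +1; mR−mL=-4532/10693 → turn -1·90°

0 40/289 8/37 3052/10693 -40/289 7 6 S
1 10/41 10/29 555/1189 -10/41 7 5 W
2 40/109 8/41 1692/4469 -40/109 6 5 N
3 20/117 20/137 3710/16029 -20/117 6 6 E
4 40/289 8/37 3052/10693 -40/289 7 6 S
final 7 5 W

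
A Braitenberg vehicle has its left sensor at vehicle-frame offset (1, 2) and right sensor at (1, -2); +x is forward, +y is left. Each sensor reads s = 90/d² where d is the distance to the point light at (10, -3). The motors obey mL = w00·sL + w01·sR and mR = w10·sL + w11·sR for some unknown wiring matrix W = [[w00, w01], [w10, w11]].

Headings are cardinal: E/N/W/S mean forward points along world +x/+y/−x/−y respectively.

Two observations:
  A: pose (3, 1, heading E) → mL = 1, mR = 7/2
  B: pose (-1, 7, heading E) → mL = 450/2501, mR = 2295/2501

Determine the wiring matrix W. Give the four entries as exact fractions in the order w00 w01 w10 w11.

-1 1 1 1

obs A: pose=(3,1,E) → sL=5/4, sR=9/4, mL=1, mR=7/2
obs B: pose=(-1,7,E) → sL=45/122, sR=45/82, mL=450/2501, mR=2295/2501
sensor matrix S = [[5/4, 9/4], [45/122, 45/82]]; det S = -360/2501
solve [mL_A; mL_B] = S·[w00; w01] and [mR_A; mR_B] = S·[w10; w11]:
  w00 = -1, w01 = 1, w10 = 1, w11 = 1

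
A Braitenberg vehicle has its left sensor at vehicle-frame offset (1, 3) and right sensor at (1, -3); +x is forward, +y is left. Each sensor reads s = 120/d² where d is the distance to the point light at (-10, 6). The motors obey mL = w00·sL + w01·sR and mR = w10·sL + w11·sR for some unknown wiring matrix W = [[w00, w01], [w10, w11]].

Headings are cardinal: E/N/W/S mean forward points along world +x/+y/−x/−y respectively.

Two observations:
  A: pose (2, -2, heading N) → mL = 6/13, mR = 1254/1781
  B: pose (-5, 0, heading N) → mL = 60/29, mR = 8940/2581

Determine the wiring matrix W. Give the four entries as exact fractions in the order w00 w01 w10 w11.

1/2 0 1 -1/2

obs A: pose=(2,-2,N) → sL=12/13, sR=60/137, mL=6/13, mR=1254/1781
obs B: pose=(-5,0,N) → sL=120/29, sR=120/89, mL=60/29, mR=8940/2581
sensor matrix S = [[12/13, 60/137], [120/29, 120/89]]; det S = -2609280/4596761
solve [mL_A; mL_B] = S·[w00; w01] and [mR_A; mR_B] = S·[w10; w11]:
  w00 = 1/2, w01 = 0, w10 = 1, w11 = -1/2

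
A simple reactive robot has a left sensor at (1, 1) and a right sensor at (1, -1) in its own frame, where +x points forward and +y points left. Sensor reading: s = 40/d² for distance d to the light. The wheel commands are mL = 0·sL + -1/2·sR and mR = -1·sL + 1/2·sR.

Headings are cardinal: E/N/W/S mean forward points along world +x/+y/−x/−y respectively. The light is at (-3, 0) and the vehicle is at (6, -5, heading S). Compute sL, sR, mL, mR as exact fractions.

5/17 2/5 -1/5 -8/85

left sensor world pos  = (7, -6); dL² = 136
right sensor world pos = (5, -6); dR² = 100
sL = 40/136 = 5/17
sR = 40/100 = 2/5
mL = 0·sL + -1/2·sR = -1/5
mR = -1·sL + 1/2·sR = -8/85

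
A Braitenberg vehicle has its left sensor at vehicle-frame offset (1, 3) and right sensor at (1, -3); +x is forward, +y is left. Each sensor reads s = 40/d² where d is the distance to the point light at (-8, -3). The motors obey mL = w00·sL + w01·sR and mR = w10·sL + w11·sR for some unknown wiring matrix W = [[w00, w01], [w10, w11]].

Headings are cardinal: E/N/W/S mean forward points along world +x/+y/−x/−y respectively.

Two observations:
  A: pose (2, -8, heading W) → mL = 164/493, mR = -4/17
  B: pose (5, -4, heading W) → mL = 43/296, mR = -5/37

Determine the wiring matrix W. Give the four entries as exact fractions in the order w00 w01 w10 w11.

obs A: pose=(2,-8,W) → sL=8/29, sR=8/17, mL=164/493, mR=-4/17
obs B: pose=(5,-4,W) → sL=1/4, sR=10/37, mL=43/296, mR=-5/37
sensor matrix S = [[8/29, 8/17], [1/4, 10/37]]; det S = -786/18241
solve [mL_A; mL_B] = S·[w00; w01] and [mR_A; mR_B] = S·[w10; w11]:
  w00 = -1/2, w01 = 1, w10 = 0, w11 = -1/2

-1/2 1 0 -1/2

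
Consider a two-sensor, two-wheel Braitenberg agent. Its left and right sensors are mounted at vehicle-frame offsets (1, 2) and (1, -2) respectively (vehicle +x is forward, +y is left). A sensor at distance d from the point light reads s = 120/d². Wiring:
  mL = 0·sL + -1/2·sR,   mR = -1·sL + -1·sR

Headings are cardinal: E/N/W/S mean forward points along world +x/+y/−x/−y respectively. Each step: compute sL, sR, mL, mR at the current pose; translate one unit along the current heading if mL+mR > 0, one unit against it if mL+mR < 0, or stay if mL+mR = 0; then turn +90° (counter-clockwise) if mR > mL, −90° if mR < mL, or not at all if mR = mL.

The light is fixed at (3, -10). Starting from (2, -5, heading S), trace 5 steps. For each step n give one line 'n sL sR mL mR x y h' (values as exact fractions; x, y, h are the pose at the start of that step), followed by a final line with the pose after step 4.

0 120/17 24/5 -12/5 -1008/85 2 -5 S
1 6 30/17 -15/17 -132/17 2 -4 W
2 120/53 120/53 -60/53 -240/53 3 -4 N
3 12/5 12 -6 -72/5 3 -5 E
4 120/17 24/5 -12/5 -1008/85 2 -5 S
final 2 -4 W

n=0: pose=(2,-5,S); sL=120/17, sR=24/5; mL=-12/5, mR=-1008/85; mL+mR=-1212/85 → advance -1; mR−mL=-804/85 → turn -1·90°
n=1: pose=(2,-4,W); sL=6, sR=30/17; mL=-15/17, mR=-132/17; mL+mR=-147/17 → advance -1; mR−mL=-117/17 → turn -1·90°
n=2: pose=(3,-4,N); sL=120/53, sR=120/53; mL=-60/53, mR=-240/53; mL+mR=-300/53 → advance -1; mR−mL=-180/53 → turn -1·90°
n=3: pose=(3,-5,E); sL=12/5, sR=12; mL=-6, mR=-72/5; mL+mR=-102/5 → advance -1; mR−mL=-42/5 → turn -1·90°
n=4: pose=(2,-5,S); sL=120/17, sR=24/5; mL=-12/5, mR=-1008/85; mL+mR=-1212/85 → advance -1; mR−mL=-804/85 → turn -1·90°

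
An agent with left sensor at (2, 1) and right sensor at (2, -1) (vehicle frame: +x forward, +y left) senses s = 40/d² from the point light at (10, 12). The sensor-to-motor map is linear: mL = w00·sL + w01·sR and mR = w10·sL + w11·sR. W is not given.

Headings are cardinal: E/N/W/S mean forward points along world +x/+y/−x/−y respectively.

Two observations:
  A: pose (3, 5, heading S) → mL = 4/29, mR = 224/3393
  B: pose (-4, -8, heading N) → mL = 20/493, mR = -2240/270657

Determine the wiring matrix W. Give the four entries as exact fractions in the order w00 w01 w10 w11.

0 1/2 1 -1

obs A: pose=(3,5,S) → sL=40/117, sR=8/29, mL=4/29, mR=224/3393
obs B: pose=(-4,-8,N) → sL=40/549, sR=40/493, mL=20/493, mR=-2240/270657
sensor matrix S = [[40/117, 8/29], [40/549, 40/493]]; det S = 8960/1172847
solve [mL_A; mL_B] = S·[w00; w01] and [mR_A; mR_B] = S·[w10; w11]:
  w00 = 0, w01 = 1/2, w10 = 1, w11 = -1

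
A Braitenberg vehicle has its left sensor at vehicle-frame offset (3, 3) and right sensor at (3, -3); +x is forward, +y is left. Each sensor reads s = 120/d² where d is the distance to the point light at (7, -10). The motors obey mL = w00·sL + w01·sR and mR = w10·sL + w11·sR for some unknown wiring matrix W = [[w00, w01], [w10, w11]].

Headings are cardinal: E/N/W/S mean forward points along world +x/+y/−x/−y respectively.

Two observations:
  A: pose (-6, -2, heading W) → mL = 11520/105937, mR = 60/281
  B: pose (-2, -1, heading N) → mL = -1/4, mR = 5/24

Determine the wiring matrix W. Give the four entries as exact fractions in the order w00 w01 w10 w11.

obs A: pose=(-6,-2,W) → sL=120/281, sR=120/377, mL=11520/105937, mR=60/281
obs B: pose=(-2,-1,N) → sL=5/12, sR=2/3, mL=-1/4, mR=5/24
sensor matrix S = [[120/281, 120/377], [5/12, 2/3]]; det S = 16110/105937
solve [mL_A; mL_B] = S·[w00; w01] and [mR_A; mR_B] = S·[w10; w11]:
  w00 = 1, w01 = -1, w10 = 1/2, w11 = 0

1 -1 1/2 0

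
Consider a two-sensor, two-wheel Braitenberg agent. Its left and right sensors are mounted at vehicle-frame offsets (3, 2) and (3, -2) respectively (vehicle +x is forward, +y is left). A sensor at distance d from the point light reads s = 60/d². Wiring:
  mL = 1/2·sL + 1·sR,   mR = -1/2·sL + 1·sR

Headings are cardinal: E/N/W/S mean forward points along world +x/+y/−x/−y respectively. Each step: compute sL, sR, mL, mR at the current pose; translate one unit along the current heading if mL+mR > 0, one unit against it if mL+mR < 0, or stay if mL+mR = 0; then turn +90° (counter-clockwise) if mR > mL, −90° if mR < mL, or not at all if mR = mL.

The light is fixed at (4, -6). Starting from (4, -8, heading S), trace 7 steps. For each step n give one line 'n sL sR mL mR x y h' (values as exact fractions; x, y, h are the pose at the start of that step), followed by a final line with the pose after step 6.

0 60/29 60/29 90/29 30/29 4 -8 S
1 30/17 6 117/17 87/17 4 -9 W
2 20/3 60 190/3 170/3 3 -9 N
3 15 3 21/2 -9/2 3 -8 E
4 60/29 60/29 90/29 30/29 4 -8 S
5 30/17 6 117/17 87/17 4 -9 W
6 20/3 60 190/3 170/3 3 -9 N
final 3 -8 E

n=0: pose=(4,-8,S); sL=60/29, sR=60/29; mL=90/29, mR=30/29; mL+mR=120/29 → advance +1; mR−mL=-60/29 → turn -1·90°
n=1: pose=(4,-9,W); sL=30/17, sR=6; mL=117/17, mR=87/17; mL+mR=12 → advance +1; mR−mL=-30/17 → turn -1·90°
n=2: pose=(3,-9,N); sL=20/3, sR=60; mL=190/3, mR=170/3; mL+mR=120 → advance +1; mR−mL=-20/3 → turn -1·90°
n=3: pose=(3,-8,E); sL=15, sR=3; mL=21/2, mR=-9/2; mL+mR=6 → advance +1; mR−mL=-15 → turn -1·90°
n=4: pose=(4,-8,S); sL=60/29, sR=60/29; mL=90/29, mR=30/29; mL+mR=120/29 → advance +1; mR−mL=-60/29 → turn -1·90°
n=5: pose=(4,-9,W); sL=30/17, sR=6; mL=117/17, mR=87/17; mL+mR=12 → advance +1; mR−mL=-30/17 → turn -1·90°
n=6: pose=(3,-9,N); sL=20/3, sR=60; mL=190/3, mR=170/3; mL+mR=120 → advance +1; mR−mL=-20/3 → turn -1·90°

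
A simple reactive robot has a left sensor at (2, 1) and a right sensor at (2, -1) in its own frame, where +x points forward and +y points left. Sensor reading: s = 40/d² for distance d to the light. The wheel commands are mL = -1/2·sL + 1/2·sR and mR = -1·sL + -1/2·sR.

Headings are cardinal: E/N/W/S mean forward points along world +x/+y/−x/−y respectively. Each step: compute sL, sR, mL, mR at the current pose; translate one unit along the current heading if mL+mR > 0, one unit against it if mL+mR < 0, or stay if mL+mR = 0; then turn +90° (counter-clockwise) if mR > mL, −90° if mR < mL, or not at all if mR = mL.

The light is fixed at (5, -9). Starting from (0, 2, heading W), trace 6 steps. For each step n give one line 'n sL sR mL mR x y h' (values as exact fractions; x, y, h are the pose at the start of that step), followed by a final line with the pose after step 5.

0 40/149 40/193 -880/28757 -10700/28757 0 2 W
1 20/97 20/89 80/8633 -2750/8633 1 2 N
2 8/25 8/17 32/425 -236/425 1 1 E
3 1/2 2/5 -1/20 -7/10 0 1 S
4 40/149 40/193 -880/28757 -10700/28757 0 2 W
5 20/97 20/89 80/8633 -2750/8633 1 2 N
final 1 1 E

n=0: pose=(0,2,W); sL=40/149, sR=40/193; mL=-880/28757, mR=-10700/28757; mL+mR=-60/149 → advance -1; mR−mL=-9820/28757 → turn -1·90°
n=1: pose=(1,2,N); sL=20/97, sR=20/89; mL=80/8633, mR=-2750/8633; mL+mR=-30/97 → advance -1; mR−mL=-2830/8633 → turn -1·90°
n=2: pose=(1,1,E); sL=8/25, sR=8/17; mL=32/425, mR=-236/425; mL+mR=-12/25 → advance -1; mR−mL=-268/425 → turn -1·90°
n=3: pose=(0,1,S); sL=1/2, sR=2/5; mL=-1/20, mR=-7/10; mL+mR=-3/4 → advance -1; mR−mL=-13/20 → turn -1·90°
n=4: pose=(0,2,W); sL=40/149, sR=40/193; mL=-880/28757, mR=-10700/28757; mL+mR=-60/149 → advance -1; mR−mL=-9820/28757 → turn -1·90°
n=5: pose=(1,2,N); sL=20/97, sR=20/89; mL=80/8633, mR=-2750/8633; mL+mR=-30/97 → advance -1; mR−mL=-2830/8633 → turn -1·90°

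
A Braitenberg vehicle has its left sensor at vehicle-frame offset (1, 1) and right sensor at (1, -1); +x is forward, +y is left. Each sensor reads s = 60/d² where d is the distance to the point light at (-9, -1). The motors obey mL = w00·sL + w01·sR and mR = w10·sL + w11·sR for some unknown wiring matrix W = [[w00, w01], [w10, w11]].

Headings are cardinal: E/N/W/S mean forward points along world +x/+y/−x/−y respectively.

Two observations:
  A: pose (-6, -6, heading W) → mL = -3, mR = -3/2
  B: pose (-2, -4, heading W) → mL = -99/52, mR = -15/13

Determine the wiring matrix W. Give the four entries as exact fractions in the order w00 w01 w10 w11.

-1 -1/2 -1 0

obs A: pose=(-6,-6,W) → sL=3/2, sR=3, mL=-3, mR=-3/2
obs B: pose=(-2,-4,W) → sL=15/13, sR=3/2, mL=-99/52, mR=-15/13
sensor matrix S = [[3/2, 3], [15/13, 3/2]]; det S = -63/52
solve [mL_A; mL_B] = S·[w00; w01] and [mR_A; mR_B] = S·[w10; w11]:
  w00 = -1, w01 = -1/2, w10 = -1, w11 = 0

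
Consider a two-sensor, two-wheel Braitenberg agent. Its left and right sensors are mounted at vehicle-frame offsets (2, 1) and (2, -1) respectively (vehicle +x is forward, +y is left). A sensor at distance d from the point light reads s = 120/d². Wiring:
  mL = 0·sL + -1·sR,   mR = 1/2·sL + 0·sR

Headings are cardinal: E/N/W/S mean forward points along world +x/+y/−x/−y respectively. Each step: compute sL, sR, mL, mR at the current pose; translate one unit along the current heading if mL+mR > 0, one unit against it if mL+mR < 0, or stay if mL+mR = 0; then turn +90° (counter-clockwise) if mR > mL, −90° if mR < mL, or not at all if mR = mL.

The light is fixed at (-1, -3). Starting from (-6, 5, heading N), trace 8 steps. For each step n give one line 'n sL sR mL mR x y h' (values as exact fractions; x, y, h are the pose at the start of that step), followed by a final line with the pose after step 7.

n=0: pose=(-6,5,N); sL=15/17, sR=30/29; mL=-30/29, mR=15/34; mL+mR=-585/986 → advance -1; mR−mL=1455/986 → turn +1·90°
n=1: pose=(-6,4,W); sL=24/17, sR=120/113; mL=-120/113, mR=12/17; mL+mR=-684/1921 → advance -1; mR−mL=3396/1921 → turn +1·90°
n=2: pose=(-5,4,S); sL=60/17, sR=12/5; mL=-12/5, mR=30/17; mL+mR=-54/85 → advance -1; mR−mL=354/85 → turn +1·90°
n=3: pose=(-5,5,E); sL=24/17, sR=120/53; mL=-120/53, mR=12/17; mL+mR=-1404/901 → advance -1; mR−mL=2676/901 → turn +1·90°
n=4: pose=(-6,5,N); sL=15/17, sR=30/29; mL=-30/29, mR=15/34; mL+mR=-585/986 → advance -1; mR−mL=1455/986 → turn +1·90°
n=5: pose=(-6,4,W); sL=24/17, sR=120/113; mL=-120/113, mR=12/17; mL+mR=-684/1921 → advance -1; mR−mL=3396/1921 → turn +1·90°
n=6: pose=(-5,4,S); sL=60/17, sR=12/5; mL=-12/5, mR=30/17; mL+mR=-54/85 → advance -1; mR−mL=354/85 → turn +1·90°
n=7: pose=(-5,5,E); sL=24/17, sR=120/53; mL=-120/53, mR=12/17; mL+mR=-1404/901 → advance -1; mR−mL=2676/901 → turn +1·90°

0 15/17 30/29 -30/29 15/34 -6 5 N
1 24/17 120/113 -120/113 12/17 -6 4 W
2 60/17 12/5 -12/5 30/17 -5 4 S
3 24/17 120/53 -120/53 12/17 -5 5 E
4 15/17 30/29 -30/29 15/34 -6 5 N
5 24/17 120/113 -120/113 12/17 -6 4 W
6 60/17 12/5 -12/5 30/17 -5 4 S
7 24/17 120/53 -120/53 12/17 -5 5 E
final -6 5 N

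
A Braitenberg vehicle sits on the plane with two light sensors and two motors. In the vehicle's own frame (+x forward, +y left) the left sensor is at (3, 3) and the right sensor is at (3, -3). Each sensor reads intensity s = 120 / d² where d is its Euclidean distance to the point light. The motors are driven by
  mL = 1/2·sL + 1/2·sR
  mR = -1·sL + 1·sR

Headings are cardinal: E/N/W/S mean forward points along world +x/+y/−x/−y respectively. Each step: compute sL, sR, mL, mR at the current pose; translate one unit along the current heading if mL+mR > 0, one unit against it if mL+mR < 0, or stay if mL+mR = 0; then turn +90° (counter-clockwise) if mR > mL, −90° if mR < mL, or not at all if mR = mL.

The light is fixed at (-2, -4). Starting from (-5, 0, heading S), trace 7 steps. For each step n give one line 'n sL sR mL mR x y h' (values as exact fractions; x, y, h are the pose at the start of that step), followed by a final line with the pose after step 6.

n=0: pose=(-5,0,S); sL=120, sR=120/37; mL=2280/37, mR=-4320/37; mL+mR=-2040/37 → advance -1; mR−mL=-6600/37 → turn -1·90°
n=1: pose=(-5,1,W); sL=3, sR=6/5; mL=21/10, mR=-9/5; mL+mR=3/10 → advance +1; mR−mL=-39/10 → turn -1·90°
n=2: pose=(-6,1,N); sL=120/113, sR=24/13; mL=2136/1469, mR=1152/1469; mL+mR=3288/1469 → advance +1; mR−mL=-984/1469 → turn -1·90°
n=3: pose=(-6,2,E); sL=60/41, sR=12; mL=276/41, mR=432/41; mL+mR=708/41 → advance +1; mR−mL=156/41 → turn +1·90°
n=4: pose=(-5,2,N); sL=40/39, sR=40/27; mL=440/351, mR=160/351; mL+mR=200/117 → advance +1; mR−mL=-280/351 → turn -1·90°
n=5: pose=(-5,3,E); sL=6/5, sR=15/2; mL=87/20, mR=63/10; mL+mR=213/20 → advance +1; mR−mL=39/20 → turn +1·90°
n=6: pose=(-4,3,N); sL=24/25, sR=120/101; mL=2712/2525, mR=576/2525; mL+mR=3288/2525 → advance +1; mR−mL=-2136/2525 → turn -1·90°

0 120 120/37 2280/37 -4320/37 -5 0 S
1 3 6/5 21/10 -9/5 -5 1 W
2 120/113 24/13 2136/1469 1152/1469 -6 1 N
3 60/41 12 276/41 432/41 -6 2 E
4 40/39 40/27 440/351 160/351 -5 2 N
5 6/5 15/2 87/20 63/10 -5 3 E
6 24/25 120/101 2712/2525 576/2525 -4 3 N
final -4 4 E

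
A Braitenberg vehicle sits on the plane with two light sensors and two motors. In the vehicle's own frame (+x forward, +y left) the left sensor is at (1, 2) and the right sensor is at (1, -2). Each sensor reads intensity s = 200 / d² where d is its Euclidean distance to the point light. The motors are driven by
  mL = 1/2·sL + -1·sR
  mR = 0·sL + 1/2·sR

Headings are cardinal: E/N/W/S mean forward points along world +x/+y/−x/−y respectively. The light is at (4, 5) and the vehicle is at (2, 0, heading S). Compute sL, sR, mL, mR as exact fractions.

left sensor world pos  = (4, -1); dL² = 36
right sensor world pos = (0, -1); dR² = 52
sL = 200/36 = 50/9
sR = 200/52 = 50/13
mL = 1/2·sL + -1·sR = -125/117
mR = 0·sL + 1/2·sR = 25/13

50/9 50/13 -125/117 25/13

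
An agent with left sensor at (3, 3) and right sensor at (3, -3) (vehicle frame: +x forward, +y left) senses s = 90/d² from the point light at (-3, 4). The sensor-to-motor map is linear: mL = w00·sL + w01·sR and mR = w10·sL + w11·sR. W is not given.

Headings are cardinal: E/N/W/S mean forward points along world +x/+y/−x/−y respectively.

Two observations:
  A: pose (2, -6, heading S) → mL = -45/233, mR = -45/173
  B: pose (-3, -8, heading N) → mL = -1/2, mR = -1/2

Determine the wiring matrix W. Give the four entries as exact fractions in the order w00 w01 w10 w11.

obs A: pose=(2,-6,S) → sL=90/233, sR=90/173, mL=-45/233, mR=-45/173
obs B: pose=(-3,-8,N) → sL=1, sR=1, mL=-1/2, mR=-1/2
sensor matrix S = [[90/233, 90/173], [1, 1]]; det S = -5400/40309
solve [mL_A; mL_B] = S·[w00; w01] and [mR_A; mR_B] = S·[w10; w11]:
  w00 = -1/2, w01 = 0, w10 = 0, w11 = -1/2

-1/2 0 0 -1/2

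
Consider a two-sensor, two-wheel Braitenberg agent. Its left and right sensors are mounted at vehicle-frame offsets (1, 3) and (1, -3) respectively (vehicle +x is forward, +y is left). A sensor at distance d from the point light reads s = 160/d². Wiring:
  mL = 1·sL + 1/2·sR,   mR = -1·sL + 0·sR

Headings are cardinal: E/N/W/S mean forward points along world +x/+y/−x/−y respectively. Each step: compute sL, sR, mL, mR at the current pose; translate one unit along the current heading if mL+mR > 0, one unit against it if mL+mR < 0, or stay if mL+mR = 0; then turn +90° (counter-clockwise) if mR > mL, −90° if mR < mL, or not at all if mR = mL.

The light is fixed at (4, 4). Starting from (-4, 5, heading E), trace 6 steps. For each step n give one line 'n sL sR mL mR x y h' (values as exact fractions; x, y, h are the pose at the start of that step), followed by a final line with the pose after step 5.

0 32/13 160/53 2736/689 -32/13 -4 5 E
1 10 8/5 54/5 -10 -3 5 S
2 160/73 160/73 240/73 -160/73 -3 4 W
3 80/61 80/13 3480/793 -80/61 -4 4 N
4 32/13 160/53 2736/689 -32/13 -4 5 E
5 10 8/5 54/5 -10 -3 5 S
final -3 4 W

n=0: pose=(-4,5,E); sL=32/13, sR=160/53; mL=2736/689, mR=-32/13; mL+mR=80/53 → advance +1; mR−mL=-4432/689 → turn -1·90°
n=1: pose=(-3,5,S); sL=10, sR=8/5; mL=54/5, mR=-10; mL+mR=4/5 → advance +1; mR−mL=-104/5 → turn -1·90°
n=2: pose=(-3,4,W); sL=160/73, sR=160/73; mL=240/73, mR=-160/73; mL+mR=80/73 → advance +1; mR−mL=-400/73 → turn -1·90°
n=3: pose=(-4,4,N); sL=80/61, sR=80/13; mL=3480/793, mR=-80/61; mL+mR=40/13 → advance +1; mR−mL=-4520/793 → turn -1·90°
n=4: pose=(-4,5,E); sL=32/13, sR=160/53; mL=2736/689, mR=-32/13; mL+mR=80/53 → advance +1; mR−mL=-4432/689 → turn -1·90°
n=5: pose=(-3,5,S); sL=10, sR=8/5; mL=54/5, mR=-10; mL+mR=4/5 → advance +1; mR−mL=-104/5 → turn -1·90°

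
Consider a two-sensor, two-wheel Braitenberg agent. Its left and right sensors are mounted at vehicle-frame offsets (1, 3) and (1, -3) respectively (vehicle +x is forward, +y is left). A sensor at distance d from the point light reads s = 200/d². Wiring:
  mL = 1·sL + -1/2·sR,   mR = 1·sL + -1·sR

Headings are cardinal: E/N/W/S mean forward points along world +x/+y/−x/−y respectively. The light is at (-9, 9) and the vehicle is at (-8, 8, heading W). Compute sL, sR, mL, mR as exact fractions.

left sensor world pos  = (-9, 5); dL² = 16
right sensor world pos = (-9, 11); dR² = 4
sL = 200/16 = 25/2
sR = 200/4 = 50
mL = 1·sL + -1/2·sR = -25/2
mR = 1·sL + -1·sR = -75/2

25/2 50 -25/2 -75/2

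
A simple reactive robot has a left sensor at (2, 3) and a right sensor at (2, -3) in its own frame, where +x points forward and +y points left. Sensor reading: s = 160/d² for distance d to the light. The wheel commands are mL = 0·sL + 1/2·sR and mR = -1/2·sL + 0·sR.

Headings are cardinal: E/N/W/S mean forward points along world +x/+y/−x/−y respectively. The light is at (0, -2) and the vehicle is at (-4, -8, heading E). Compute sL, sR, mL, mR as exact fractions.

left sensor world pos  = (-2, -5); dL² = 13
right sensor world pos = (-2, -11); dR² = 85
sL = 160/13 = 160/13
sR = 160/85 = 32/17
mL = 0·sL + 1/2·sR = 16/17
mR = -1/2·sL + 0·sR = -80/13

160/13 32/17 16/17 -80/13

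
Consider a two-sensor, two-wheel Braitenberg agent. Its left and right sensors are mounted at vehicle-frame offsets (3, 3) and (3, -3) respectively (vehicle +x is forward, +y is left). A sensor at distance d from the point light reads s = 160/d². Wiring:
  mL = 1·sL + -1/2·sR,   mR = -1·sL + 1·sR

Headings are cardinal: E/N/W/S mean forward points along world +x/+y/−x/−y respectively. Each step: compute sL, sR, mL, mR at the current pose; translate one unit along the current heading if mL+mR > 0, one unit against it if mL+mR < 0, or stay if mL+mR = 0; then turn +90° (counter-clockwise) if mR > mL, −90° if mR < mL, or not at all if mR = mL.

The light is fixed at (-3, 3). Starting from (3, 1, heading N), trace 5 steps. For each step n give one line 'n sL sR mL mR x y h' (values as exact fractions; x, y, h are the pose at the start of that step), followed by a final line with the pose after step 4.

n=0: pose=(3,1,N); sL=16, sR=80/41; mL=616/41, mR=-576/41; mL+mR=40/41 → advance +1; mR−mL=-1192/41 → turn -1·90°
n=1: pose=(3,2,E); sL=32/17, sR=160/97; mL=1744/1649, mR=-384/1649; mL+mR=80/97 → advance +1; mR−mL=-2128/1649 → turn -1·90°
n=2: pose=(4,2,S); sL=40/29, sR=5; mL=-65/58, mR=105/29; mL+mR=5/2 → advance +1; mR−mL=275/58 → turn +1·90°
n=3: pose=(4,1,E); sL=160/101, sR=32/25; mL=2384/2525, mR=-768/2525; mL+mR=16/25 → advance +1; mR−mL=-3152/2525 → turn -1·90°
n=4: pose=(5,1,S); sL=80/73, sR=16/5; mL=-184/365, mR=768/365; mL+mR=8/5 → advance +1; mR−mL=952/365 → turn +1·90°

0 16 80/41 616/41 -576/41 3 1 N
1 32/17 160/97 1744/1649 -384/1649 3 2 E
2 40/29 5 -65/58 105/29 4 2 S
3 160/101 32/25 2384/2525 -768/2525 4 1 E
4 80/73 16/5 -184/365 768/365 5 1 S
final 5 0 E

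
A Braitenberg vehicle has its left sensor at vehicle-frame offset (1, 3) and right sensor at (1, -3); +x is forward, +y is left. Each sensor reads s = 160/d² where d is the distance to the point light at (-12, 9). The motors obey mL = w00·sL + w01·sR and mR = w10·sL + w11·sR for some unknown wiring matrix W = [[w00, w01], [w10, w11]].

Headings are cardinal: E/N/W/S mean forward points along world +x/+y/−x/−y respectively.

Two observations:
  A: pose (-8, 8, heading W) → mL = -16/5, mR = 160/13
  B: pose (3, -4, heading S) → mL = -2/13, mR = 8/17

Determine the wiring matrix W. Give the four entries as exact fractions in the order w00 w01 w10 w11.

-1/2 0 0 1

obs A: pose=(-8,8,W) → sL=32/5, sR=160/13, mL=-16/5, mR=160/13
obs B: pose=(3,-4,S) → sL=4/13, sR=8/17, mL=-2/13, mR=8/17
sensor matrix S = [[32/5, 160/13], [4/13, 8/17]]; det S = -11136/14365
solve [mL_A; mL_B] = S·[w00; w01] and [mR_A; mR_B] = S·[w10; w11]:
  w00 = -1/2, w01 = 0, w10 = 0, w11 = 1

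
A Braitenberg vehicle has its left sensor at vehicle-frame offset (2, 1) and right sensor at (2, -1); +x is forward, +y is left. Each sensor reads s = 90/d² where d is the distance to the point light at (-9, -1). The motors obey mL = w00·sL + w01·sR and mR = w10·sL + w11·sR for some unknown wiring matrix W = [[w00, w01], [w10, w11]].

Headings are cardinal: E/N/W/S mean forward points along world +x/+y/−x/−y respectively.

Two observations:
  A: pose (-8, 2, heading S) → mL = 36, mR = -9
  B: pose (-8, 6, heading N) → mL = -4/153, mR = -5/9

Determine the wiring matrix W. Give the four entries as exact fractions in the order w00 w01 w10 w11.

-1/2 1/2 -1/2 0

obs A: pose=(-8,2,S) → sL=18, sR=90, mL=36, mR=-9
obs B: pose=(-8,6,N) → sL=10/9, sR=18/17, mL=-4/153, mR=-5/9
sensor matrix S = [[18, 90], [10/9, 18/17]]; det S = -1376/17
solve [mL_A; mL_B] = S·[w00; w01] and [mR_A; mR_B] = S·[w10; w11]:
  w00 = -1/2, w01 = 1/2, w10 = -1/2, w11 = 0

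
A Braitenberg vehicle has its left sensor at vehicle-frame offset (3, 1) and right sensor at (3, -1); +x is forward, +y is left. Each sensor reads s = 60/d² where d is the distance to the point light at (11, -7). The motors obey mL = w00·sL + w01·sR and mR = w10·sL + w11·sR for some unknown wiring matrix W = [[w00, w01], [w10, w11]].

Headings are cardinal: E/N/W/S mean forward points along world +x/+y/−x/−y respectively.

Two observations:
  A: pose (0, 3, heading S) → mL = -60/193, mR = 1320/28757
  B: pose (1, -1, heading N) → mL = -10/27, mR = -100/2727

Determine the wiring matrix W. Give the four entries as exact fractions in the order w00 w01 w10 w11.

0 -1 1/2 -1/2

obs A: pose=(0,3,S) → sL=60/149, sR=60/193, mL=-60/193, mR=1320/28757
obs B: pose=(1,-1,N) → sL=30/101, sR=10/27, mL=-10/27, mR=-100/2727
sensor matrix S = [[60/149, 60/193], [30/101, 10/27]]; det S = 1484800/26140113
solve [mL_A; mL_B] = S·[w00; w01] and [mR_A; mR_B] = S·[w10; w11]:
  w00 = 0, w01 = -1, w10 = 1/2, w11 = -1/2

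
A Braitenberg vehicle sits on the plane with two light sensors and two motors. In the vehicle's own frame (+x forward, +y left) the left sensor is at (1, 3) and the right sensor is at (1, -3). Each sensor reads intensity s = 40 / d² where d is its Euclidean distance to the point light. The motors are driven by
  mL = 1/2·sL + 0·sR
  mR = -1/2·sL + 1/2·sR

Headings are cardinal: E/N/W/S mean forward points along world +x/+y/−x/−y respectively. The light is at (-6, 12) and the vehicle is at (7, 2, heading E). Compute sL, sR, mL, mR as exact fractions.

8/49 8/73 4/49 -96/3577

left sensor world pos  = (8, 5); dL² = 245
right sensor world pos = (8, -1); dR² = 365
sL = 40/245 = 8/49
sR = 40/365 = 8/73
mL = 1/2·sL + 0·sR = 4/49
mR = -1/2·sL + 1/2·sR = -96/3577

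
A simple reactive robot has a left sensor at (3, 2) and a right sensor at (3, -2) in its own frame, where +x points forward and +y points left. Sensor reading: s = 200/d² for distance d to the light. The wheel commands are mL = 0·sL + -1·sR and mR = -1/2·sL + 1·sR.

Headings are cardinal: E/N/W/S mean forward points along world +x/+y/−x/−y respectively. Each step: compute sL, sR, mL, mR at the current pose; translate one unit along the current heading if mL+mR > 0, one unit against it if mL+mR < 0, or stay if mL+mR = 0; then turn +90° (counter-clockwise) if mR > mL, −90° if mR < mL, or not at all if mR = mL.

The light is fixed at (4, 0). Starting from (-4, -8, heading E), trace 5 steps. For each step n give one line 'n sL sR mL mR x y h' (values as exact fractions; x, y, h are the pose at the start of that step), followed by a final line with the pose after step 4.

n=0: pose=(-4,-8,E); sL=200/61, sR=8/5; mL=-8/5, mR=-12/305; mL+mR=-100/61 → advance -1; mR−mL=476/305 → turn +1·90°
n=1: pose=(-5,-8,N); sL=100/73, sR=100/37; mL=-100/37, mR=5450/2701; mL+mR=-50/73 → advance -1; mR−mL=12750/2701 → turn +1·90°
n=2: pose=(-5,-9,W); sL=40/53, sR=200/193; mL=-200/193, mR=6740/10229; mL+mR=-20/53 → advance -1; mR−mL=17340/10229 → turn +1·90°
n=3: pose=(-4,-9,S); sL=10/9, sR=50/61; mL=-50/61, mR=145/549; mL+mR=-5/9 → advance -1; mR−mL=595/549 → turn +1·90°
n=4: pose=(-4,-8,E); sL=200/61, sR=8/5; mL=-8/5, mR=-12/305; mL+mR=-100/61 → advance -1; mR−mL=476/305 → turn +1·90°

0 200/61 8/5 -8/5 -12/305 -4 -8 E
1 100/73 100/37 -100/37 5450/2701 -5 -8 N
2 40/53 200/193 -200/193 6740/10229 -5 -9 W
3 10/9 50/61 -50/61 145/549 -4 -9 S
4 200/61 8/5 -8/5 -12/305 -4 -8 E
final -5 -8 N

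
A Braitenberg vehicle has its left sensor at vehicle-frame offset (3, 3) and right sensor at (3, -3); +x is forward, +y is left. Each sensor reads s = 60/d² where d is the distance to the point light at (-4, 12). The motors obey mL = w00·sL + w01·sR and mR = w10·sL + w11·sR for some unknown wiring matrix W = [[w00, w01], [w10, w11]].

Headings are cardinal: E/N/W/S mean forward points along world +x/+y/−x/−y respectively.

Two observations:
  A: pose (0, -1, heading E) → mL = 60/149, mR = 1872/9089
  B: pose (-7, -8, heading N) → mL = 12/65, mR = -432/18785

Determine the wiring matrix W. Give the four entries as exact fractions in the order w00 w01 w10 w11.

1 0 1 -1

obs A: pose=(0,-1,E) → sL=60/149, sR=12/61, mL=60/149, mR=1872/9089
obs B: pose=(-7,-8,N) → sL=12/65, sR=60/289, mL=12/65, mR=-432/18785
sensor matrix S = [[60/149, 12/61], [12/65, 60/289]]; det S = 8073216/170736865
solve [mL_A; mL_B] = S·[w00; w01] and [mR_A; mR_B] = S·[w10; w11]:
  w00 = 1, w01 = 0, w10 = 1, w11 = -1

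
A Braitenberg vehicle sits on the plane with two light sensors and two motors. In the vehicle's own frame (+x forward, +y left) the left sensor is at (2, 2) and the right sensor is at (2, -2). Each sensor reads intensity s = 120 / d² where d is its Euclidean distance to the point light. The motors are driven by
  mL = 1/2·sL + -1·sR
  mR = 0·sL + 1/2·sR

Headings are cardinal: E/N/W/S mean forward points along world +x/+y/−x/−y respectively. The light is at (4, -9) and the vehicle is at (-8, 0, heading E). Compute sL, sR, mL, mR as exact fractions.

120/221 120/149 -17580/32929 60/149

left sensor world pos  = (-6, 2); dL² = 221
right sensor world pos = (-6, -2); dR² = 149
sL = 120/221 = 120/221
sR = 120/149 = 120/149
mL = 1/2·sL + -1·sR = -17580/32929
mR = 0·sL + 1/2·sR = 60/149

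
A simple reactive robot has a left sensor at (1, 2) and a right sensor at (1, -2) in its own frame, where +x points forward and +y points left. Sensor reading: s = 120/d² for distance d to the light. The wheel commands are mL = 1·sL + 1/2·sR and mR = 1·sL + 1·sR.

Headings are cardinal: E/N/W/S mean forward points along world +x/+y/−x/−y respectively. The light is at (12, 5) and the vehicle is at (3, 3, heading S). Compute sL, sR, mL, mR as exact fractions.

left sensor world pos  = (5, 2); dL² = 58
right sensor world pos = (1, 2); dR² = 130
sL = 120/58 = 60/29
sR = 120/130 = 12/13
mL = 1·sL + 1/2·sR = 954/377
mR = 1·sL + 1·sR = 1128/377

60/29 12/13 954/377 1128/377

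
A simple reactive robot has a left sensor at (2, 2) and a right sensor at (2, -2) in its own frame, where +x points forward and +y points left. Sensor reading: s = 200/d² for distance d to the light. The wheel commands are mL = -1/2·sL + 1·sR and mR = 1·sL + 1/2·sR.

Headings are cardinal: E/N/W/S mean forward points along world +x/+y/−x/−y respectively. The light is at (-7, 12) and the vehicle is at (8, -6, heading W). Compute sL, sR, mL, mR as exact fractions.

200/569 8/17 2852/9673 5676/9673

left sensor world pos  = (6, -8); dL² = 569
right sensor world pos = (6, -4); dR² = 425
sL = 200/569 = 200/569
sR = 200/425 = 8/17
mL = -1/2·sL + 1·sR = 2852/9673
mR = 1·sL + 1/2·sR = 5676/9673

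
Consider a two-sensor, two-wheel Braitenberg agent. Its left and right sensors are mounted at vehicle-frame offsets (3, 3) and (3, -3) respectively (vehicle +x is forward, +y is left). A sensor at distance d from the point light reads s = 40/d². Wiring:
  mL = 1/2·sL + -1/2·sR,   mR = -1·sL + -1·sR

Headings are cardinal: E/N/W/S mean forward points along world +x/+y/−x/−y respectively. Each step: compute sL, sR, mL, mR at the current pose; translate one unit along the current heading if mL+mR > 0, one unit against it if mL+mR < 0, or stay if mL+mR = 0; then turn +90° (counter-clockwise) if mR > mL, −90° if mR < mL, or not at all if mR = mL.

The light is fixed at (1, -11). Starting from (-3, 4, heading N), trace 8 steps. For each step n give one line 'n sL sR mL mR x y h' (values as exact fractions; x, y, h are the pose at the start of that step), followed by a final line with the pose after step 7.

n=0: pose=(-3,4,N); sL=40/373, sR=8/65; mL=-192/24245, mR=-5584/24245; mL+mR=-5776/24245 → advance -1; mR−mL=-5392/24245 → turn -1·90°
n=1: pose=(-3,3,E); sL=4/29, sR=20/61; mL=-168/1769, mR=-824/1769; mL+mR=-992/1769 → advance -1; mR−mL=-656/1769 → turn -1·90°
n=2: pose=(-4,3,S); sL=8/25, sR=8/37; mL=48/925, mR=-496/925; mL+mR=-448/925 → advance -1; mR−mL=-544/925 → turn -1·90°
n=3: pose=(-4,4,W); sL=5/26, sR=10/97; mL=225/5044, mR=-745/2522; mL+mR=-1265/5044 → advance -1; mR−mL=-1715/5044 → turn -1·90°
n=4: pose=(-3,4,N); sL=40/373, sR=8/65; mL=-192/24245, mR=-5584/24245; mL+mR=-5776/24245 → advance -1; mR−mL=-5392/24245 → turn -1·90°
n=5: pose=(-3,3,E); sL=4/29, sR=20/61; mL=-168/1769, mR=-824/1769; mL+mR=-992/1769 → advance -1; mR−mL=-656/1769 → turn -1·90°
n=6: pose=(-4,3,S); sL=8/25, sR=8/37; mL=48/925, mR=-496/925; mL+mR=-448/925 → advance -1; mR−mL=-544/925 → turn -1·90°
n=7: pose=(-4,4,W); sL=5/26, sR=10/97; mL=225/5044, mR=-745/2522; mL+mR=-1265/5044 → advance -1; mR−mL=-1715/5044 → turn -1·90°

0 40/373 8/65 -192/24245 -5584/24245 -3 4 N
1 4/29 20/61 -168/1769 -824/1769 -3 3 E
2 8/25 8/37 48/925 -496/925 -4 3 S
3 5/26 10/97 225/5044 -745/2522 -4 4 W
4 40/373 8/65 -192/24245 -5584/24245 -3 4 N
5 4/29 20/61 -168/1769 -824/1769 -3 3 E
6 8/25 8/37 48/925 -496/925 -4 3 S
7 5/26 10/97 225/5044 -745/2522 -4 4 W
final -3 4 N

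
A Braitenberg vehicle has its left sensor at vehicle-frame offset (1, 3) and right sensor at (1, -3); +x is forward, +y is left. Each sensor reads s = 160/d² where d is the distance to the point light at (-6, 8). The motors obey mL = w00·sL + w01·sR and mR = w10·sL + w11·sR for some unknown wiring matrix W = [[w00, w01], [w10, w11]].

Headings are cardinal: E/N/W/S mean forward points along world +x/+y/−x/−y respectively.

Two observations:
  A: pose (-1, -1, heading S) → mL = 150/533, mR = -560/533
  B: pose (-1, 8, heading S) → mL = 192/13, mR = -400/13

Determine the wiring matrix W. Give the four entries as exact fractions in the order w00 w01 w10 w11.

obs A: pose=(-1,-1,S) → sL=40/41, sR=20/13, mL=150/533, mR=-560/533
obs B: pose=(-1,8,S) → sL=32/13, sR=32, mL=192/13, mR=-400/13
sensor matrix S = [[40/41, 20/13], [32/13, 32]]; det S = 190080/6929
solve [mL_A; mL_B] = S·[w00; w01] and [mR_A; mR_B] = S·[w10; w11]:
  w00 = -1/2, w01 = 1/2, w10 = 1/2, w11 = -1

-1/2 1/2 1/2 -1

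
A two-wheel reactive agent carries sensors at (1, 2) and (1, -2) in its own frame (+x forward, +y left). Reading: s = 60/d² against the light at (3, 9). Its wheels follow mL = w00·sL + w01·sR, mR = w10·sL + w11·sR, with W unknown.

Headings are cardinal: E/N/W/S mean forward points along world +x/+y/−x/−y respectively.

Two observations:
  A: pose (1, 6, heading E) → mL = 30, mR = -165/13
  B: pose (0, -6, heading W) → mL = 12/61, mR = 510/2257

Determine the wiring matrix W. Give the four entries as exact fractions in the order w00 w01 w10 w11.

1 0 -1/2 1

obs A: pose=(1,6,E) → sL=30, sR=30/13, mL=30, mR=-165/13
obs B: pose=(0,-6,W) → sL=12/61, sR=12/37, mL=12/61, mR=510/2257
sensor matrix S = [[30, 30/13], [12/61, 12/37]]; det S = 272160/29341
solve [mL_A; mL_B] = S·[w00; w01] and [mR_A; mR_B] = S·[w10; w11]:
  w00 = 1, w01 = 0, w10 = -1/2, w11 = 1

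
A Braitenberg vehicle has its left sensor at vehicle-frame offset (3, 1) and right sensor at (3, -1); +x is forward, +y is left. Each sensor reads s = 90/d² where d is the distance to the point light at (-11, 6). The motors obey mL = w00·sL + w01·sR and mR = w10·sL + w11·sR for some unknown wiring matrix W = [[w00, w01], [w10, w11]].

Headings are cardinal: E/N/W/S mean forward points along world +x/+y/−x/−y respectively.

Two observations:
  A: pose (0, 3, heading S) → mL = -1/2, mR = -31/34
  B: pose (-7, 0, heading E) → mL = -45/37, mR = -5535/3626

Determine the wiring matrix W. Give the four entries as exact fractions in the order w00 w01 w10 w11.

-1 0 -1/2 -1

obs A: pose=(0,3,S) → sL=1/2, sR=45/68, mL=-1/2, mR=-31/34
obs B: pose=(-7,0,E) → sL=45/37, sR=45/49, mL=-45/37, mR=-5535/3626
sensor matrix S = [[1/2, 45/68], [45/37, 45/49]]; det S = -42615/123284
solve [mL_A; mL_B] = S·[w00; w01] and [mR_A; mR_B] = S·[w10; w11]:
  w00 = -1, w01 = 0, w10 = -1/2, w11 = -1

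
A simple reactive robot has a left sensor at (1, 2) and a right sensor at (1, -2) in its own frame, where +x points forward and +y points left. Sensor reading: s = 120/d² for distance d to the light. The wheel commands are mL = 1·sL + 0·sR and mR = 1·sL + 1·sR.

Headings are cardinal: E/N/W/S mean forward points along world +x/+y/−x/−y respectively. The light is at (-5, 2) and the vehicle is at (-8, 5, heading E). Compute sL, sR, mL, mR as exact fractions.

left sensor world pos  = (-7, 7); dL² = 29
right sensor world pos = (-7, 3); dR² = 5
sL = 120/29 = 120/29
sR = 120/5 = 24
mL = 1·sL + 0·sR = 120/29
mR = 1·sL + 1·sR = 816/29

120/29 24 120/29 816/29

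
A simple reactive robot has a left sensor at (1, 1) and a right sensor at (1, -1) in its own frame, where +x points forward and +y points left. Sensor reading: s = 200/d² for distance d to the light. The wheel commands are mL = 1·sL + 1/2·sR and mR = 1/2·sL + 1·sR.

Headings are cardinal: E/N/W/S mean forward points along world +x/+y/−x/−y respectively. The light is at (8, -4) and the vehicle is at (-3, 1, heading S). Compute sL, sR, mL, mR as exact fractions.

50/29 5/4 545/232 245/116

left sensor world pos  = (-2, 0); dL² = 116
right sensor world pos = (-4, 0); dR² = 160
sL = 200/116 = 50/29
sR = 200/160 = 5/4
mL = 1·sL + 1/2·sR = 545/232
mR = 1/2·sL + 1·sR = 245/116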